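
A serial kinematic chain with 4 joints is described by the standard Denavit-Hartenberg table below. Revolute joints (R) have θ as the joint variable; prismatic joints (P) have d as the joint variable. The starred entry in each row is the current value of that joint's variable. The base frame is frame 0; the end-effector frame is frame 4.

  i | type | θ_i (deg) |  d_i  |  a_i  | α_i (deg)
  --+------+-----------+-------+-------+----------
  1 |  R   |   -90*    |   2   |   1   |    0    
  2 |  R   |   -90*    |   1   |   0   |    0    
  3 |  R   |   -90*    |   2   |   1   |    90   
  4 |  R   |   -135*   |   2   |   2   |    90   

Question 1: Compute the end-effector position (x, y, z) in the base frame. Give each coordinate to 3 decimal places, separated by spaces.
after link 1: o_1 = (0.0000, -1.0000, 2.0000)
after link 2: o_2 = (0.0000, -1.0000, 3.0000)
after link 3: o_3 = (-0.0000, -0.0000, 5.0000)
after link 4: o_4 = (2.0000, -1.4142, 3.5858)

2.000 -1.414 3.586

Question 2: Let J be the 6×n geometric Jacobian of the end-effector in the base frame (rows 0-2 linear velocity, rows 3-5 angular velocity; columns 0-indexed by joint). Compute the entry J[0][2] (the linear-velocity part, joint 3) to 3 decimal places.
0.414

axis z_2 = (0.0000,0.0000,1.0000); lever o_n−o_2 = (2.0000,-0.4142,0.5858)
cross product → J_v[:, 2] = (0.4142,2.0000,-0.0000)
J_ω[:, 2] = z_2
entry J[0][2] = 0.4142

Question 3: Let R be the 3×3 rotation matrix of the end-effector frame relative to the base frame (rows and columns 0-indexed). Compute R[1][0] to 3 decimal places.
End-effector x-axis (col 0 of R) = (0.0000,-0.7071,-0.7071)
R[1][0] = -0.7071

-0.707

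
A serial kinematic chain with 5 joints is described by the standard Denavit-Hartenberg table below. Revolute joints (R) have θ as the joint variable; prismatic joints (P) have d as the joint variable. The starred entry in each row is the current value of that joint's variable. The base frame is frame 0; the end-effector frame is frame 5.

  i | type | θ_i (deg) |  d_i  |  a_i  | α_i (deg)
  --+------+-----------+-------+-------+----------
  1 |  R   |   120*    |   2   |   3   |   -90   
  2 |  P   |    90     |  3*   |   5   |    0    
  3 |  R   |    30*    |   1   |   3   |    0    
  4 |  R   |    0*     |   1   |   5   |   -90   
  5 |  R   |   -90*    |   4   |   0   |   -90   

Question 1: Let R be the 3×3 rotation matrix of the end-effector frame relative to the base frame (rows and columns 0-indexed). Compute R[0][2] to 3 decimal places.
0.250

End-effector z-axis (col 2 of R) = (0.2500,-0.4330,-0.8660)
R[0][2] = 0.2500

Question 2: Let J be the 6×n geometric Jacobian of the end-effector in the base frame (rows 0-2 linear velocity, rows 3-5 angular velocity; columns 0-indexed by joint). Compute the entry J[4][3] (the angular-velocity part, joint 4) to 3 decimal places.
axis z_3 = (-0.8660,-0.5000,0.0000); lever o_n−o_3 = (2.1160,-5.6651,-2.3301)
cross product → J_v[:, 3] = (1.1651,-2.0179,5.9641)
J_ω[:, 3] = z_3
entry J[4][3] = -0.5000

-0.500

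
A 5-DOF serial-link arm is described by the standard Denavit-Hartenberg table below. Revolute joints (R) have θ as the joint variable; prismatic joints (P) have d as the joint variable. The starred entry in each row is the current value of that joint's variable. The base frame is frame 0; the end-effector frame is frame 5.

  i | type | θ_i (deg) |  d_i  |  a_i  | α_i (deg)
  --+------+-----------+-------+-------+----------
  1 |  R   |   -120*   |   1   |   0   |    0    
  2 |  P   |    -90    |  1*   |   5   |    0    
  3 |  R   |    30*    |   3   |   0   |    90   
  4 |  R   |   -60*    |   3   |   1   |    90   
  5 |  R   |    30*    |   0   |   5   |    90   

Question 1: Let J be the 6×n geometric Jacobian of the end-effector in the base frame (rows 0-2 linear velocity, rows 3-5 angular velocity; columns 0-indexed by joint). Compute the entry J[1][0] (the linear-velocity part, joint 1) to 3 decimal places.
axis z_0 = ẑ; lever o_n−o_0 = (-6.9952,8.0000,0.3840)
cross product → J_v[:, 0] = (-8.0000,-6.9952,0.0000)
J_ω[:, 0] = z_0
entry J[1][0] = -6.9952

-6.995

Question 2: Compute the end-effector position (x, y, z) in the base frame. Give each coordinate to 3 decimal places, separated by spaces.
after link 1: o_1 = (0.0000, 0.0000, 1.0000)
after link 2: o_2 = (-4.3301, 2.5000, 2.0000)
after link 3: o_3 = (-4.3301, 2.5000, 5.0000)
after link 4: o_4 = (-4.8301, 5.5000, 4.1340)
after link 5: o_5 = (-6.9952, 8.0000, 0.3840)

-6.995 8.000 0.384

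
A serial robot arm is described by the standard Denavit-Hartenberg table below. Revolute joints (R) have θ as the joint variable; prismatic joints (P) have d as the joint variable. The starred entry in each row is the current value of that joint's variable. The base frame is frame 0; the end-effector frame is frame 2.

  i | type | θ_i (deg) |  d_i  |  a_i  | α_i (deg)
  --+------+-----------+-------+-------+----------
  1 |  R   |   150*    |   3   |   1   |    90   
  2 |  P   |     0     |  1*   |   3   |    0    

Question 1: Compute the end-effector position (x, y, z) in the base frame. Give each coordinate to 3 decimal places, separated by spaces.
after link 1: o_1 = (-0.8660, 0.5000, 3.0000)
after link 2: o_2 = (-2.9641, 2.8660, 3.0000)

-2.964 2.866 3.000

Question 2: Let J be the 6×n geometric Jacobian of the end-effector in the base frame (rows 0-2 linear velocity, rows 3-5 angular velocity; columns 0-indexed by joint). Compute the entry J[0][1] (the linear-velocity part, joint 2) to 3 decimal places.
prismatic axis z_1 = (0.5000,0.8660,0.0000)
J_v[:, 1] = z_1; J_ω[:, 1] = (0,0,0)
entry J[0][1] = 0.5000

0.500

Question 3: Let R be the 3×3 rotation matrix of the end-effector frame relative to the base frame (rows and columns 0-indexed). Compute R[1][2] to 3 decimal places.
End-effector z-axis (col 2 of R) = (0.5000,0.8660,0.0000)
R[1][2] = 0.8660

0.866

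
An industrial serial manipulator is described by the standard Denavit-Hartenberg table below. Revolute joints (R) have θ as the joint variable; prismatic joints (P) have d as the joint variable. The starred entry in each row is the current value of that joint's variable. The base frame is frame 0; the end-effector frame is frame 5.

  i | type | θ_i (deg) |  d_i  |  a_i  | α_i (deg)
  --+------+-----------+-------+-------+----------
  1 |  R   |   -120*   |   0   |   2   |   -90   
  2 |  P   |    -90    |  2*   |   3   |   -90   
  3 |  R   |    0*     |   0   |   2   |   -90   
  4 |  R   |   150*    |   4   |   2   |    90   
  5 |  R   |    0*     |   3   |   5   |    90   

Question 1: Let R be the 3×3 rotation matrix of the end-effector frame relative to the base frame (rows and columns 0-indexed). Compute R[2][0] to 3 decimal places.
-0.866

End-effector x-axis (col 0 of R) = (0.2500,0.4330,-0.8660)
R[2][0] = -0.8660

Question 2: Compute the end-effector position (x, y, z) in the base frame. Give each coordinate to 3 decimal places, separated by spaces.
0.317 4.549 0.438

after link 1: o_1 = (-1.0000, -1.7321, 0.0000)
after link 2: o_2 = (0.7321, -2.7321, 3.0000)
after link 3: o_3 = (0.7321, -2.7321, 5.0000)
after link 4: o_4 = (-2.2321, 0.1340, 3.2679)
after link 5: o_5 = (0.3170, 4.5490, 0.4378)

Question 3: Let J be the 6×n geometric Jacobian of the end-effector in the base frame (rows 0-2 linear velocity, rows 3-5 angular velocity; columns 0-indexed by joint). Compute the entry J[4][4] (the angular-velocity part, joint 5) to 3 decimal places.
axis z_4 = (0.4330,0.7500,0.5000); lever o_n−o_4 = (2.5490,4.4151,-2.8301)
cross product → J_v[:, 4] = (-4.3301,2.5000,-0.0000)
J_ω[:, 4] = z_4
entry J[4][4] = 0.7500

0.750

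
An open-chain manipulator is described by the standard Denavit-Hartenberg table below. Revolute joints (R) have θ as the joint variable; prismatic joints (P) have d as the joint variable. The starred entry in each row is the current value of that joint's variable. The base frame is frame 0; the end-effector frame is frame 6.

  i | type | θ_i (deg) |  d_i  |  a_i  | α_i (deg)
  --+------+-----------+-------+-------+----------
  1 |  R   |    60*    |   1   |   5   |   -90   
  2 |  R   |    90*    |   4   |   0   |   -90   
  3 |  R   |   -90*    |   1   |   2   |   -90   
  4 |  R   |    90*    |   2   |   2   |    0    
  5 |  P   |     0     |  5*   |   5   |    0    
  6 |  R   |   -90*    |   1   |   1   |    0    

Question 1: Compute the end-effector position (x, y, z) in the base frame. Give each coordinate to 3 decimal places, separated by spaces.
-0.562 13.026 -7.000

after link 1: o_1 = (2.5000, 4.3301, 1.0000)
after link 2: o_2 = (-0.9641, 6.3301, 1.0000)
after link 3: o_3 = (-3.1962, 6.4641, 1.0000)
after link 4: o_4 = (-2.1962, 8.1962, -1.0000)
after link 5: o_5 = (0.3038, 12.5263, -6.0000)
after link 6: o_6 = (-0.5622, 13.0263, -7.0000)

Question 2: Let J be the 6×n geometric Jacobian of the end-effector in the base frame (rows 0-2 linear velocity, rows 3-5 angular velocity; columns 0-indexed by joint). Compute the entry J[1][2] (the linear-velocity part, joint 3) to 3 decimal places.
-4.000

axis z_2 = (-0.5000,-0.8660,-0.0000); lever o_n−o_2 = (0.4019,6.6962,-8.0000)
cross product → J_v[:, 2] = (6.9282,-4.0000,-3.0000)
J_ω[:, 2] = z_2
entry J[1][2] = -4.0000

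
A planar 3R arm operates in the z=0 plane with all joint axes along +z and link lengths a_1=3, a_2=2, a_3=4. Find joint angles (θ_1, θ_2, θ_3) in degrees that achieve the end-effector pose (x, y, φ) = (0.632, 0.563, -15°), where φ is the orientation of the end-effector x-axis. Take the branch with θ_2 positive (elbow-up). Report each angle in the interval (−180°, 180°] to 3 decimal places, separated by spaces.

119.992 90.008 135.000

wrist centre = target − a_3·(cos φ, sin φ) = (-3.2317, 1.5983)
cos θ_2 = (12.9984−3²−2²)/(2·3·2) = -0.0001; θ_2 = 90.0077° (elbow-up)
β = atan2(1.5983,-3.2317) = 153.6848°; ψ = atan2(2.0000,2.9997) = 33.6924°
θ_1 = β − ψ = 119.9923°
θ_3 = φ − θ_1 − θ_2 = 135.0000° (wrapped to (-180°,180°])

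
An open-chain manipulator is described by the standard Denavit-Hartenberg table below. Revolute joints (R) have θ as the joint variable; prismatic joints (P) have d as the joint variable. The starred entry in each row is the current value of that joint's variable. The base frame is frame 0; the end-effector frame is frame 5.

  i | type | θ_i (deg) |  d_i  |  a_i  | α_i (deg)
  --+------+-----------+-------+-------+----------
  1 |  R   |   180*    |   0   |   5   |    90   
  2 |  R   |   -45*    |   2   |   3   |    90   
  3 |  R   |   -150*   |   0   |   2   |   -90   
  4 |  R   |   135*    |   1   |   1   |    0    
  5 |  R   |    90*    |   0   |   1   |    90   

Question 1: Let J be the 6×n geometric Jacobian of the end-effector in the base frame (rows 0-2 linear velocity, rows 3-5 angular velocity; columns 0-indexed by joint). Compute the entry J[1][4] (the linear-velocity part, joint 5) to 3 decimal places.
axis z_4 = (-0.3536,-0.8660,-0.3536); lever o_n−o_4 = (0.0670,0.3536,-0.9330)
cross product → J_v[:, 4] = (0.9330,-0.3536,-0.0670)
J_ω[:, 4] = z_4
entry J[1][4] = -0.3536

-0.354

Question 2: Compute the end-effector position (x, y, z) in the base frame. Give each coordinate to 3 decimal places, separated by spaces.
-7.116 0.841 -2.116

after link 1: o_1 = (-5.0000, 0.0000, 0.0000)
after link 2: o_2 = (-7.1213, 2.0000, -2.1213)
after link 3: o_3 = (-5.8966, 1.0000, -0.8966)
after link 4: o_4 = (-7.1831, 0.4875, -1.1831)
after link 5: o_5 = (-7.1162, 0.8411, -2.1162)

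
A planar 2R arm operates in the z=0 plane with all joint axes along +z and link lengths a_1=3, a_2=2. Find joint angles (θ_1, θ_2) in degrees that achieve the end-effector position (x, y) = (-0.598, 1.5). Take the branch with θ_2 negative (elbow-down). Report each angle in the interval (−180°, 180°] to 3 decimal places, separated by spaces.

cos θ_2 = (2.6076−3²−2²)/(2·3·2) = -0.8660; θ_2 = -150.0009° (elbow-down)
β = atan2(1.5000,-0.5980) = 111.7355°; ψ = atan2(-1.0000,1.2679) = -38.2616°
θ_1 = β − ψ = 149.9971°

149.997 -150.001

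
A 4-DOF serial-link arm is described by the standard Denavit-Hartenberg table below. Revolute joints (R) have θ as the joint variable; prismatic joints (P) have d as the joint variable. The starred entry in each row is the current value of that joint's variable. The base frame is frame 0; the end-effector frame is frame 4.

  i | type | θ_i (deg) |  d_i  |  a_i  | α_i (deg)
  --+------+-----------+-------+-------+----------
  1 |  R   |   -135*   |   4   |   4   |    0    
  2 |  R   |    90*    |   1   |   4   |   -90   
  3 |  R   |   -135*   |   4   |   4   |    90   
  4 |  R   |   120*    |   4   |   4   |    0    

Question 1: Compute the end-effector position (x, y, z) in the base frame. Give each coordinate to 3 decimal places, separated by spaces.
after link 1: o_1 = (-2.8284, -2.8284, 4.0000)
after link 2: o_2 = (0.0000, -5.6569, 5.0000)
after link 3: o_3 = (0.8284, -0.8284, 7.8284)
after link 4: o_4 = (2.2779, 2.6211, 3.5858)

2.278 2.621 3.586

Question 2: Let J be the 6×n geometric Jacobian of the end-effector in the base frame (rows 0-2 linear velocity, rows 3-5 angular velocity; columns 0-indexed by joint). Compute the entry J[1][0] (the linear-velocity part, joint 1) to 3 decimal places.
2.278

axis z_0 = ẑ; lever o_n−o_0 = (2.2779,2.6211,3.5858)
cross product → J_v[:, 0] = (-2.6211,2.2779,0.0000)
J_ω[:, 0] = z_0
entry J[1][0] = 2.2779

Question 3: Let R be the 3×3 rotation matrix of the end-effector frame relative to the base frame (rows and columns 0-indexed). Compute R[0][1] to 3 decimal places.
0.079

End-effector y-axis (col 1 of R) = (0.0795,-0.7866,-0.6124)
R[0][1] = 0.0795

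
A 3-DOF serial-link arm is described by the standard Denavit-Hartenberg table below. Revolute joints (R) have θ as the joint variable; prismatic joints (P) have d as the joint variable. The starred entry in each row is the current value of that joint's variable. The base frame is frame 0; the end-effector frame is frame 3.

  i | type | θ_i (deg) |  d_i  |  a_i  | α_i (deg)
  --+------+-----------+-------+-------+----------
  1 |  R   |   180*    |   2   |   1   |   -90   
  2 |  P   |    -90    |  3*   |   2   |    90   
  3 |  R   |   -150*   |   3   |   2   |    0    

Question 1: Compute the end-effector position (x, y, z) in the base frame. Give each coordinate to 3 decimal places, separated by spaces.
after link 1: o_1 = (-1.0000, 0.0000, 2.0000)
after link 2: o_2 = (-1.0000, -3.0000, 4.0000)
after link 3: o_3 = (2.0000, -2.0000, 2.2679)

2.000 -2.000 2.268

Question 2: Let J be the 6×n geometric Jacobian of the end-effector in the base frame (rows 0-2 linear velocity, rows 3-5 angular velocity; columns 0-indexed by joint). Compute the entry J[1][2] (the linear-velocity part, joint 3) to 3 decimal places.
axis z_2 = (1.0000,-0.0000,0.0000); lever o_n−o_2 = (3.0000,1.0000,-1.7321)
cross product → J_v[:, 2] = (0.0000,1.7321,1.0000)
J_ω[:, 2] = z_2
entry J[1][2] = 1.7321

1.732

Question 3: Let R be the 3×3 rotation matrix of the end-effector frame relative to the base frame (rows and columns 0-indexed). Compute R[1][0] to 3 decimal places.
0.500

End-effector x-axis (col 0 of R) = (0.0000,0.5000,-0.8660)
R[1][0] = 0.5000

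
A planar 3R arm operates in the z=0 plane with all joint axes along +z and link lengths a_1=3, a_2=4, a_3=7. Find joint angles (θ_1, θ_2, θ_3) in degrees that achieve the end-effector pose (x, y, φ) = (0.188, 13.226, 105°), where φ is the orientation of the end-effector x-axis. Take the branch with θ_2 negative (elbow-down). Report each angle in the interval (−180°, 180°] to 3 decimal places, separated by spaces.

89.991 -29.979 44.988

wrist centre = target − a_3·(cos φ, sin φ) = (1.9997, 6.4645)
cos θ_2 = (45.7889−3²−4²)/(2·3·4) = 0.8662; θ_2 = -29.9793° (elbow-down)
β = atan2(6.4645,1.9997) = 72.8111°; ψ = atan2(-1.9987,6.4648) = -17.1802°
θ_1 = β − ψ = 89.9913°
θ_3 = φ − θ_1 − θ_2 = 44.9880° (wrapped to (-180°,180°])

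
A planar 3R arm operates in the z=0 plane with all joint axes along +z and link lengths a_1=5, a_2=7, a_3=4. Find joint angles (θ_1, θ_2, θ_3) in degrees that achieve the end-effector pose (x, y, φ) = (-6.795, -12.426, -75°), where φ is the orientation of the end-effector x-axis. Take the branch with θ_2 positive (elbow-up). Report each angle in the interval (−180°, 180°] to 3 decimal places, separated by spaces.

wrist centre = target − a_3·(cos φ, sin φ) = (-7.8303, -8.5623)
cos θ_2 = (134.6261−5²−7²)/(2·5·7) = 0.8661; θ_2 = 29.9928° (elbow-up)
β = atan2(-8.5623,-7.8303) = -132.4431°; ψ = atan2(3.4992,11.0626) = 17.5528°
θ_1 = β − ψ = -149.9959°
θ_3 = φ − θ_1 − θ_2 = 45.0031° (wrapped to (-180°,180°])

-149.996 29.993 45.003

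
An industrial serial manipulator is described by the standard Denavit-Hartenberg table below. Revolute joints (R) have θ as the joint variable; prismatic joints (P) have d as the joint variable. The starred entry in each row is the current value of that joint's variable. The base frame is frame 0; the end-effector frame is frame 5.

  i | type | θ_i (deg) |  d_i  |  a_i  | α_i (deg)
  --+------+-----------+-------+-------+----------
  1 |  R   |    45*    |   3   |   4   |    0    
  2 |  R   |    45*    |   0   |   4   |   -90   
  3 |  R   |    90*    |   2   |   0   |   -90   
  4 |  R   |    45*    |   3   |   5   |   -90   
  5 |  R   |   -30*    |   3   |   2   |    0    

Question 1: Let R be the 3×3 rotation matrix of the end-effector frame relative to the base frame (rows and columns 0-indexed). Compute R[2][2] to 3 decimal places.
0.707

End-effector z-axis (col 2 of R) = (0.7071,-0.0000,0.7071)
R[2][2] = 0.7071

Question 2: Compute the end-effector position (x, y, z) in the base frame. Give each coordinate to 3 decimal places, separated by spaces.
after link 1: o_1 = (2.8284, 2.8284, 3.0000)
after link 2: o_2 = (2.8284, 6.8284, 3.0000)
after link 3: o_3 = (0.8284, 6.8284, 3.0000)
after link 4: o_4 = (4.3640, 3.8284, -0.5355)
after link 5: o_5 = (7.7100, 2.8284, 0.3610)

7.710 2.828 0.361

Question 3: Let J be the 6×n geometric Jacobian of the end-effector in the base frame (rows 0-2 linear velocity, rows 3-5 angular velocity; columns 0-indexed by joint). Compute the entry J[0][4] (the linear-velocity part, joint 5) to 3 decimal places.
axis z_4 = (0.7071,-0.0000,0.7071); lever o_n−o_4 = (3.3461,-1.0000,0.8966)
cross product → J_v[:, 4] = (0.7071,1.7321,-0.7071)
J_ω[:, 4] = z_4
entry J[0][4] = 0.7071

0.707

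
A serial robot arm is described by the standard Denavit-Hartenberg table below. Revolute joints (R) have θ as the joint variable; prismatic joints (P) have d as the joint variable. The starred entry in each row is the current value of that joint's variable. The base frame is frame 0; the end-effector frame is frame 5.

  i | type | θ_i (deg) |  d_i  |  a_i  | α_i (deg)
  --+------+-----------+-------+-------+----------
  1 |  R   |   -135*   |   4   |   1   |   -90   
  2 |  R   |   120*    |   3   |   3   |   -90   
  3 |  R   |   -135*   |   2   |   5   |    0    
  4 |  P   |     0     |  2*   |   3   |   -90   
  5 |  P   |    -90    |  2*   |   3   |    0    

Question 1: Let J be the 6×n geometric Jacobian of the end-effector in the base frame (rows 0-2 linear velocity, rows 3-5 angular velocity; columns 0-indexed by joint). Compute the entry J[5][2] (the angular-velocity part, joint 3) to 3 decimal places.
axis z_2 = (0.6124,0.6124,0.5000); lever o_n−o_2 = (7.7866,-2.2134,7.1742)
cross product → J_v[:, 2] = (5.5000,-0.5000,-6.1237)
J_ω[:, 2] = z_2
entry J[5][2] = 0.5000

0.500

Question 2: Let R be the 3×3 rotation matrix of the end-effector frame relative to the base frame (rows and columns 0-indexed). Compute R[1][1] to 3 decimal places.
End-effector y-axis (col 1 of R) = (0.2500,-0.7500,0.6124)
R[1][1] = -0.7500

-0.750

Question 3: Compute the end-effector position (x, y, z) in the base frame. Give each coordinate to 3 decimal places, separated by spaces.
after link 1: o_1 = (-0.7071, -0.7071, 4.0000)
after link 2: o_2 = (2.4749, -1.7678, 1.4019)
after link 3: o_3 = (4.9496, -4.2930, 5.4638)
after link 4: o_4 = (6.9244, -5.3183, 8.3009)
after link 5: o_5 = (10.2615, -3.9812, 8.5762)

10.261 -3.981 8.576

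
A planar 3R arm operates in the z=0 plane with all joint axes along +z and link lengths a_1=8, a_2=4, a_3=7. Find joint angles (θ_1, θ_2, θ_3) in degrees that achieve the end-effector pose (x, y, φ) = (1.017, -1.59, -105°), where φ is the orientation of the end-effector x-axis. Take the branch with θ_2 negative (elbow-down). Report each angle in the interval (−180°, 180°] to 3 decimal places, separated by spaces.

89.997 -134.999 -59.998

wrist centre = target − a_3·(cos φ, sin φ) = (2.8287, 5.1715)
cos θ_2 = (34.7459−8²−4²)/(2·8·4) = -0.7071; θ_2 = -134.9990° (elbow-down)
β = atan2(5.1715,2.8287) = 61.3219°; ψ = atan2(-2.8285,5.1716) = -28.6752°
θ_1 = β − ψ = 89.9971°
θ_3 = φ − θ_1 − θ_2 = -59.9981° (wrapped to (-180°,180°])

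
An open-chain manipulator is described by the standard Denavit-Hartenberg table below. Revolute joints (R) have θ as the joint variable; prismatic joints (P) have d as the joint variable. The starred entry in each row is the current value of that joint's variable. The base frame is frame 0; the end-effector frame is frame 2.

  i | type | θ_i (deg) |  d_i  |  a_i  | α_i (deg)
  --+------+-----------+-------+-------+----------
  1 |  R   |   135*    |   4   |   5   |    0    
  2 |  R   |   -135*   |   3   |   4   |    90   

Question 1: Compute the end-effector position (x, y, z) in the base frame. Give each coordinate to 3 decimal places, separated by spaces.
0.464 3.536 7.000

after link 1: o_1 = (-3.5355, 3.5355, 4.0000)
after link 2: o_2 = (0.4645, 3.5355, 7.0000)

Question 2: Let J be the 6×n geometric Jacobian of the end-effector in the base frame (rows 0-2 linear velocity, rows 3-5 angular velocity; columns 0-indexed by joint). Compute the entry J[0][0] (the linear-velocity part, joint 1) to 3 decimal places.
-3.536

axis z_0 = ẑ; lever o_n−o_0 = (0.4645,3.5355,7.0000)
cross product → J_v[:, 0] = (-3.5355,0.4645,0.0000)
J_ω[:, 0] = z_0
entry J[0][0] = -3.5355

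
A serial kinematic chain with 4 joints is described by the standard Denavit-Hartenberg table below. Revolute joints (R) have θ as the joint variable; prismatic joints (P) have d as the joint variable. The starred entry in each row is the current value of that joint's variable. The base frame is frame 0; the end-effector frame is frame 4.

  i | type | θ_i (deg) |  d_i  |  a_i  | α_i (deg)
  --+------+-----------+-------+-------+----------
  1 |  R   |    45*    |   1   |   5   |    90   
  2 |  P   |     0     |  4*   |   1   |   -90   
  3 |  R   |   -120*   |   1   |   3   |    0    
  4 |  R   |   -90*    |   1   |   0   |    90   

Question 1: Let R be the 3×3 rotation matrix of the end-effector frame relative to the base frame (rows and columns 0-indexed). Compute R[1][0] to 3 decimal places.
End-effector x-axis (col 0 of R) = (-0.9659,-0.2588,0.0000)
R[1][0] = -0.2588

-0.259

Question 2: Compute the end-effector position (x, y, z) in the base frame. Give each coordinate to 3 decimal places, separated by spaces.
after link 1: o_1 = (3.5355, 3.5355, 1.0000)
after link 2: o_2 = (7.0711, 1.4142, 1.0000)
after link 3: o_3 = (7.8475, -1.4836, 2.0000)
after link 4: o_4 = (7.8475, -1.4836, 3.0000)

7.848 -1.484 3.000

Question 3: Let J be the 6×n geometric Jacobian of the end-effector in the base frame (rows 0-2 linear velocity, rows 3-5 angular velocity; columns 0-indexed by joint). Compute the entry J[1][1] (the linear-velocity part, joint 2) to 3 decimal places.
-0.707

prismatic axis z_1 = (0.7071,-0.7071,0.0000)
J_v[:, 1] = z_1; J_ω[:, 1] = (0,0,0)
entry J[1][1] = -0.7071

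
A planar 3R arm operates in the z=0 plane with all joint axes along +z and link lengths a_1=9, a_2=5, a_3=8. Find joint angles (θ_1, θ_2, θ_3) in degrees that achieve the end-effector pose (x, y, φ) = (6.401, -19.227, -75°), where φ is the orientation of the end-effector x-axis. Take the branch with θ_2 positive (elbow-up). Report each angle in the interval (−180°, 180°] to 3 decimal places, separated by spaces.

wrist centre = target − a_3·(cos φ, sin φ) = (4.3304, -11.4996)
cos θ_2 = (150.9934−9²−5²)/(2·9·5) = 0.4999; θ_2 = 60.0048° (elbow-up)
β = atan2(-11.4996,4.3304) = -69.3649°; ψ = atan2(4.3303,11.4996) = 20.6345°
θ_1 = β − ψ = -89.9995°
θ_3 = φ − θ_1 − θ_2 = -45.0054° (wrapped to (-180°,180°])

-89.999 60.005 -45.005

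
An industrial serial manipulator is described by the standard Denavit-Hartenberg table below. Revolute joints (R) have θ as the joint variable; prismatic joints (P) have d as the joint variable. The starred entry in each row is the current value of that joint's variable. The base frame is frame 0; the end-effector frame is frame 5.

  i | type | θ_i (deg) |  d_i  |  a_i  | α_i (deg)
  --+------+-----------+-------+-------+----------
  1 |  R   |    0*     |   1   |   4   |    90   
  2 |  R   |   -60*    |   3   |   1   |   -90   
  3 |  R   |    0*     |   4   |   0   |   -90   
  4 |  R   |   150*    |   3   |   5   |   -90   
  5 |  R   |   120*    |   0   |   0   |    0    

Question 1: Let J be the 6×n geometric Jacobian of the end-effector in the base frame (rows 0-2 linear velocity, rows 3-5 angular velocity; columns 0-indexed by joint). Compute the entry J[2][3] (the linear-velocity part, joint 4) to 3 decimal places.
4.330

axis z_3 = (0.0000,1.0000,0.0000); lever o_n−o_3 = (-4.3301,3.0000,2.5000)
cross product → J_v[:, 3] = (2.5000,-0.0000,4.3301)
J_ω[:, 3] = z_3
entry J[2][3] = 4.3301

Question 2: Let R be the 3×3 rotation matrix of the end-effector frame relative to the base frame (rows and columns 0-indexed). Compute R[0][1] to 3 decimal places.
0.750

End-effector y-axis (col 1 of R) = (0.7500,0.5000,-0.4330)
R[0][1] = 0.7500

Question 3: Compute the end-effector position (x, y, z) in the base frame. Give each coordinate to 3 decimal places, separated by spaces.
3.634 0.000 4.634

after link 1: o_1 = (4.0000, 0.0000, 1.0000)
after link 2: o_2 = (4.5000, -3.0000, 0.1340)
after link 3: o_3 = (7.9641, -3.0000, 2.1340)
after link 4: o_4 = (3.6340, 0.0000, 4.6340)
after link 5: o_5 = (3.6340, 0.0000, 4.6340)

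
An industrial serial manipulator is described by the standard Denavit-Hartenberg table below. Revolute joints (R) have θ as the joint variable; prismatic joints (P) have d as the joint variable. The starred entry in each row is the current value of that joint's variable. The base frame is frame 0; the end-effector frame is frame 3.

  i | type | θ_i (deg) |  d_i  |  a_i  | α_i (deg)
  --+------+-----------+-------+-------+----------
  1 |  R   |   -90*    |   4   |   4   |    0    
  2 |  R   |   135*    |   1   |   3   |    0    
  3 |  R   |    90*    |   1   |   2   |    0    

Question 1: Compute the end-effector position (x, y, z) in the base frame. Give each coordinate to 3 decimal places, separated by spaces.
0.707 -0.464 6.000

after link 1: o_1 = (0.0000, -4.0000, 4.0000)
after link 2: o_2 = (2.1213, -1.8787, 5.0000)
after link 3: o_3 = (0.7071, -0.4645, 6.0000)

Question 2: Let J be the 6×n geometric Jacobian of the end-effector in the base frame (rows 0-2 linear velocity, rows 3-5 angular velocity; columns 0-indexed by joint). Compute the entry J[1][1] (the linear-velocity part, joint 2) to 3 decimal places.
axis z_1 = (0.0000,0.0000,1.0000); lever o_n−o_1 = (0.7071,3.5355,2.0000)
cross product → J_v[:, 1] = (-3.5355,0.7071,0.0000)
J_ω[:, 1] = z_1
entry J[1][1] = 0.7071

0.707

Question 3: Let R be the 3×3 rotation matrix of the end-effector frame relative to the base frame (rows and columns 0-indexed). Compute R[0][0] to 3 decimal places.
-0.707

End-effector x-axis (col 0 of R) = (-0.7071,0.7071,0.0000)
R[0][0] = -0.7071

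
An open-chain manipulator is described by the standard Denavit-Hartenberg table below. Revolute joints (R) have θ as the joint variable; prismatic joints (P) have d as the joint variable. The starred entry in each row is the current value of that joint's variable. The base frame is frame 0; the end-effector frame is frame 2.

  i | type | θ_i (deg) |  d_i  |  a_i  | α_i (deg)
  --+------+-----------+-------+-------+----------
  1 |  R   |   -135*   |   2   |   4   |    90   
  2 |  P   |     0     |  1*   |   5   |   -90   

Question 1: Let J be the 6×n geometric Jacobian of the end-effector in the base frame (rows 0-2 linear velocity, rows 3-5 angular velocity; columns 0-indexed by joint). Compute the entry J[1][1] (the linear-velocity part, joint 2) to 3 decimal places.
prismatic axis z_1 = (-0.7071,0.7071,0.0000)
J_v[:, 1] = z_1; J_ω[:, 1] = (0,0,0)
entry J[1][1] = 0.7071

0.707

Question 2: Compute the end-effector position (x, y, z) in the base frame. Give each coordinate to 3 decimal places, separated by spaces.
after link 1: o_1 = (-2.8284, -2.8284, 2.0000)
after link 2: o_2 = (-7.0711, -5.6569, 2.0000)

-7.071 -5.657 2.000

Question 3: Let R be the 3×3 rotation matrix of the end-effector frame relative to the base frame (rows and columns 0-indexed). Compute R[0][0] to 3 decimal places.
-0.707

End-effector x-axis (col 0 of R) = (-0.7071,-0.7071,0.0000)
R[0][0] = -0.7071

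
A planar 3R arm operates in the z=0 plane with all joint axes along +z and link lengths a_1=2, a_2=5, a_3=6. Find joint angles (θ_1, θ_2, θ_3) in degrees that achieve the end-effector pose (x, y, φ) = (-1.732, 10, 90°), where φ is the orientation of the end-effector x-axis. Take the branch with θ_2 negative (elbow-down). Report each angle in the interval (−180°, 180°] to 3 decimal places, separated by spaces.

-150.000 -120.001 0.001

wrist centre = target − a_3·(cos φ, sin φ) = (-1.7320, 4.0000)
cos θ_2 = (18.9998−2²−5²)/(2·2·5) = -0.5000; θ_2 = -120.0006° (elbow-down)
β = atan2(4.0000,-1.7320) = 113.4126°; ψ = atan2(-4.3301,-0.5000) = -96.5874°
θ_1 = β − ψ = 210.0000°
θ_3 = φ − θ_1 − θ_2 = 0.0006° (wrapped to (-180°,180°])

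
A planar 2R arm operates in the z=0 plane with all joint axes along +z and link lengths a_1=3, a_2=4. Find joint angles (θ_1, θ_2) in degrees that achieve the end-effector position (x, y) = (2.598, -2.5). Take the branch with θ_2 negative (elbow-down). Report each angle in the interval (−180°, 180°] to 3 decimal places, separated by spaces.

cos θ_2 = (12.9996−3²−4²)/(2·3·4) = -0.5000; θ_2 = -120.0011° (elbow-down)
β = atan2(-2.5000,2.5980) = -43.8987°; ψ = atan2(-3.4641,0.9999) = -73.8987°
θ_1 = β − ψ = 30.0000°

30.000 -120.001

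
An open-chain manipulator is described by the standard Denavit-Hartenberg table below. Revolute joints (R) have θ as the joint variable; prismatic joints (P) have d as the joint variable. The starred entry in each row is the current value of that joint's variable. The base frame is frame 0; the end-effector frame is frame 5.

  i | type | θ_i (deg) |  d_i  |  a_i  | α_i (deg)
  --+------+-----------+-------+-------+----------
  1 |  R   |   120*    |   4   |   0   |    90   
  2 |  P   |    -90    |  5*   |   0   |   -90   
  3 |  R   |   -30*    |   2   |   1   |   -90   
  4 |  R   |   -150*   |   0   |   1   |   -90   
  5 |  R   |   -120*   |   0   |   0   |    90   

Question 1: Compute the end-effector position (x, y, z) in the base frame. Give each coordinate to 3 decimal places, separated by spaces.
3.138 4.699 3.884

after link 1: o_1 = (0.0000, 0.0000, 4.0000)
after link 2: o_2 = (4.3301, 2.5000, 4.0000)
after link 3: o_3 = (3.7631, 4.4821, 3.1340)
after link 4: o_4 = (3.1381, 4.6986, 3.8840)
after link 5: o_5 = (3.1381, 4.6986, 3.8840)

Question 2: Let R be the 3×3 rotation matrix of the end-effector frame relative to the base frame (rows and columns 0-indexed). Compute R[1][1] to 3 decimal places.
0.875

End-effector y-axis (col 1 of R) = (-0.2165,0.8750,-0.4330)
R[1][1] = 0.8750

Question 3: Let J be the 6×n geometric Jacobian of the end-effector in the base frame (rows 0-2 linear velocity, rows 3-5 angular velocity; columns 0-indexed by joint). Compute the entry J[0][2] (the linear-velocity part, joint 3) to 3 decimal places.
-0.100

axis z_2 = (-0.5000,0.8660,0.0000); lever o_n−o_2 = (-1.1920,2.1986,-0.1160)
cross product → J_v[:, 2] = (-0.1005,-0.0580,-0.0670)
J_ω[:, 2] = z_2
entry J[0][2] = -0.1005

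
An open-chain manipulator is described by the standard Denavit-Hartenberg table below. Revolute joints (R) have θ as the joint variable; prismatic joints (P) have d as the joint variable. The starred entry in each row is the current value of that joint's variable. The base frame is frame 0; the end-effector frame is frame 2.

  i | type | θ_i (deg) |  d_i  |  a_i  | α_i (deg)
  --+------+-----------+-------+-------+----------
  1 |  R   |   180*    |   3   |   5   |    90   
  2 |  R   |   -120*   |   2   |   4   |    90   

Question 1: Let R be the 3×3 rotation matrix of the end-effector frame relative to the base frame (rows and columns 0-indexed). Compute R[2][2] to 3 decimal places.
0.500

End-effector z-axis (col 2 of R) = (0.8660,-0.0000,0.5000)
R[2][2] = 0.5000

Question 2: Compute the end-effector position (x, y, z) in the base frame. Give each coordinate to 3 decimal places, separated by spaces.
-3.000 2.000 -0.464

after link 1: o_1 = (-5.0000, 0.0000, 3.0000)
after link 2: o_2 = (-3.0000, 2.0000, -0.4641)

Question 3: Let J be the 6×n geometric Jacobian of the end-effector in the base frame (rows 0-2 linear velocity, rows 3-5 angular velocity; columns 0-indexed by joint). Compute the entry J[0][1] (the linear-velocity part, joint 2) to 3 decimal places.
-3.464

axis z_1 = (0.0000,1.0000,0.0000); lever o_n−o_1 = (2.0000,2.0000,-3.4641)
cross product → J_v[:, 1] = (-3.4641,0.0000,-2.0000)
J_ω[:, 1] = z_1
entry J[0][1] = -3.4641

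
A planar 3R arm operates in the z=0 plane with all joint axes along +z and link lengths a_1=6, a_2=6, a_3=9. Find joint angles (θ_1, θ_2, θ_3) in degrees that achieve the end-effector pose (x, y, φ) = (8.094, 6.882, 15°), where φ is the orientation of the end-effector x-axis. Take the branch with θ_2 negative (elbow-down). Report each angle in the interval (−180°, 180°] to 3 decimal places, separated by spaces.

165.001 -135.003 -14.998

wrist centre = target − a_3·(cos φ, sin φ) = (-0.5993, 4.5526)
cos θ_2 = (21.0856−6²−6²)/(2·6·6) = -0.7071; θ_2 = -135.0030° (elbow-down)
β = atan2(4.5526,-0.5993) = 97.4996°; ψ = atan2(-4.2424,1.7571) = -67.5015°
θ_1 = β − ψ = 165.0011°
θ_3 = φ − θ_1 − θ_2 = -14.9981° (wrapped to (-180°,180°])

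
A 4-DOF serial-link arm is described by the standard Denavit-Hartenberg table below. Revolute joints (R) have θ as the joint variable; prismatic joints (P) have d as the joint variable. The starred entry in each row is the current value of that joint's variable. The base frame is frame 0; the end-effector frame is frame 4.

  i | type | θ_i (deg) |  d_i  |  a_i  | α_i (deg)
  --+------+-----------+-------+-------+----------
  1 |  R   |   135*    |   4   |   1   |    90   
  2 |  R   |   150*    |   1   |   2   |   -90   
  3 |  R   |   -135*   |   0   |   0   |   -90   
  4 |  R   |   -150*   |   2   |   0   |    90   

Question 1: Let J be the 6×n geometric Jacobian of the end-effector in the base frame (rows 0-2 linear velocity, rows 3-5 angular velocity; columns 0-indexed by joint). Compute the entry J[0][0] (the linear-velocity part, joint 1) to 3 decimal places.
axis z_0 = ẑ; lever o_n−o_0 = (3.0908,0.3234,5.7071)
cross product → J_v[:, 0] = (-0.3234,3.0908,0.0000)
J_ω[:, 0] = z_0
entry J[0][0] = -0.3234

-0.323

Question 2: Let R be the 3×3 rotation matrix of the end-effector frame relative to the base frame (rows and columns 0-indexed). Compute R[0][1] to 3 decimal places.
0.933

End-effector y-axis (col 1 of R) = (0.9330,0.0670,0.3536)
R[0][1] = 0.9330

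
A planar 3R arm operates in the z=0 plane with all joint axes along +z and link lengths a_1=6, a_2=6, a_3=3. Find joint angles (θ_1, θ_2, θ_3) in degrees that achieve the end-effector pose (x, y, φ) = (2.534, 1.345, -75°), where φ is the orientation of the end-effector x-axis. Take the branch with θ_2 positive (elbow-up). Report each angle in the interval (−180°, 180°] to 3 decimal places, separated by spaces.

-0.000 134.998 150.002

wrist centre = target − a_3·(cos φ, sin φ) = (1.7575, 4.2428)
cos θ_2 = (21.0901−6²−6²)/(2·6·6) = -0.7071; θ_2 = 134.9980° (elbow-up)
β = atan2(4.2428,1.7575) = 67.4985°; ψ = atan2(4.2428,1.7575) = 67.4990°
θ_1 = β − ψ = -0.0004°
θ_3 = φ − θ_1 − θ_2 = 150.0025° (wrapped to (-180°,180°])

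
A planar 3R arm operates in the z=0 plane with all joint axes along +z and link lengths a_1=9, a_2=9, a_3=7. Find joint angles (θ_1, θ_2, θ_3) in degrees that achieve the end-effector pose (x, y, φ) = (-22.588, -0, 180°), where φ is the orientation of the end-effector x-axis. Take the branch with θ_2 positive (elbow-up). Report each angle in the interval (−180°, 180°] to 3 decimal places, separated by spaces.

149.997 60.006 -30.003

wrist centre = target − a_3·(cos φ, sin φ) = (-15.5880, -0.0000)
cos θ_2 = (242.9857−9²−9²)/(2·9·9) = 0.4999; θ_2 = 60.0058° (elbow-up)
β = atan2(-0.0000,-15.5880) = -180.0000°; ψ = atan2(7.7947,13.4992) = 30.0029°
θ_1 = β − ψ = -210.0029°
θ_3 = φ − θ_1 − θ_2 = -30.0029° (wrapped to (-180°,180°])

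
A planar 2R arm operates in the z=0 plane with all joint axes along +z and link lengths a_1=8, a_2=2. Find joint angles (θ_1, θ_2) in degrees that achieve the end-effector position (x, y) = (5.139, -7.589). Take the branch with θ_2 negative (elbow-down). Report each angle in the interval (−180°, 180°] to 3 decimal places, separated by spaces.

-45.003 -59.995

cos θ_2 = (84.0022−8²−2²)/(2·8·2) = 0.5001; θ_2 = -59.9954° (elbow-down)
β = atan2(-7.5890,5.1390) = -55.8955°; ψ = atan2(-1.7320,9.0001) = -10.8927°
θ_1 = β − ψ = -45.0028°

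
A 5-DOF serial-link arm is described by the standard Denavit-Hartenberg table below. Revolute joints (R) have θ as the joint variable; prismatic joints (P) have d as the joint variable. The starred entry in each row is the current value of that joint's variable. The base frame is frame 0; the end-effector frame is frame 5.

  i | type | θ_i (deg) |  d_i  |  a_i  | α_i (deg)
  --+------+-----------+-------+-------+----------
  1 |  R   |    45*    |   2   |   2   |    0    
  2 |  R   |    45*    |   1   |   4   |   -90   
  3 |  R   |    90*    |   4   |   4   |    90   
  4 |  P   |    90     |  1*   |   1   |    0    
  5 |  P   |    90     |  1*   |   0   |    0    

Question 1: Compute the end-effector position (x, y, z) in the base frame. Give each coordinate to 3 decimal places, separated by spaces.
after link 1: o_1 = (1.4142, 1.4142, 2.0000)
after link 2: o_2 = (1.4142, 5.4142, 3.0000)
after link 3: o_3 = (-2.5858, 5.4142, -1.0000)
after link 4: o_4 = (-3.5858, 6.4142, -1.0000)
after link 5: o_5 = (-3.5858, 7.4142, -1.0000)

-3.586 7.414 -1.000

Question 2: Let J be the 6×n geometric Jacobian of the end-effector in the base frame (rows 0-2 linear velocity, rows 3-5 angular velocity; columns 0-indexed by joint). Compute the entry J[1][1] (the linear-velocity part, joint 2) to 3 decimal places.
-5.000

axis z_1 = (0.0000,0.0000,1.0000); lever o_n−o_1 = (-5.0000,6.0000,-3.0000)
cross product → J_v[:, 1] = (-6.0000,-5.0000,0.0000)
J_ω[:, 1] = z_1
entry J[1][1] = -5.0000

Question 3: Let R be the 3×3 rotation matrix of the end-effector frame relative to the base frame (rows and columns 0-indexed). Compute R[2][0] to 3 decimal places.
1.000

End-effector x-axis (col 0 of R) = (-0.0000,-0.0000,1.0000)
R[2][0] = 1.0000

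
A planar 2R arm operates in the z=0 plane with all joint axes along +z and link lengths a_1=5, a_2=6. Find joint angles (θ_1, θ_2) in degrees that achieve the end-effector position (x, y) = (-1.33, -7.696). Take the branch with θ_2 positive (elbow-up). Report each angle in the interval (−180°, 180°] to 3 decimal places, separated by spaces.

-150.001 90.003

cos θ_2 = (60.9973−5²−6²)/(2·5·6) = -0.0000; θ_2 = 90.0026° (elbow-up)
β = atan2(-7.6960,-1.3300) = -99.8048°; ψ = atan2(6.0000,4.9997) = 50.1959°
θ_1 = β − ψ = -150.0008°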